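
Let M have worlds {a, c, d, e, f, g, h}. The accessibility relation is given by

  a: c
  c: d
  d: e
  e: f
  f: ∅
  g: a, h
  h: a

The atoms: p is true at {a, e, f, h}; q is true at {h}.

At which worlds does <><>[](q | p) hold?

{a, c, d}

a: successors {c}; <>[](q | p) there: c:T. ✓
c: successors {d}; <>[](q | p) there: d:T. ✓
d: successors {e}; <>[](q | p) there: e:T. ✓
e: successors {f}; <>[](q | p) there: f:F. ✗
f: no successors, so <><>[](q | p) fails. ✗
g: successors {a, h}; <>[](q | p) there: a:F, h:F. ✗
h: successors {a}; <>[](q | p) there: a:F. ✗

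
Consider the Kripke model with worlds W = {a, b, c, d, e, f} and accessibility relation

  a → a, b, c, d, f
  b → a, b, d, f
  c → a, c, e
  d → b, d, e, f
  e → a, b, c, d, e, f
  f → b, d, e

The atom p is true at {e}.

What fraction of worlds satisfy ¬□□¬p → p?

1/6

a: ¬□□¬p is T, p is F. ✗
b: ¬□□¬p is T, p is F. ✗
c: ¬□□¬p is T, p is F. ✗
d: ¬□□¬p is T, p is F. ✗
e: ¬□□¬p is T, p is T. ✓
f: ¬□□¬p is T, p is F. ✗
That's 1 of 6 worlds, so 1/6.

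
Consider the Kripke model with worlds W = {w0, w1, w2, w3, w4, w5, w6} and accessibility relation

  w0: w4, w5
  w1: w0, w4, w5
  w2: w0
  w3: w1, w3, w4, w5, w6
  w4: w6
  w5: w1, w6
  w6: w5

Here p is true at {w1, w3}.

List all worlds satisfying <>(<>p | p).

w0: successors {w4, w5}; <>p | p there: w4:F, w5:T. ✓
w1: successors {w0, w4, w5}; <>p | p there: w0:F, w4:F, w5:T. ✓
w2: successors {w0}; <>p | p there: w0:F. ✗
w3: successors {w1, w3, w4, w5, w6}; <>p | p there: w1:T, w3:T, w4:F, w5:T, w6:F. ✓
w4: successors {w6}; <>p | p there: w6:F. ✗
w5: successors {w1, w6}; <>p | p there: w1:T, w6:F. ✓
w6: successors {w5}; <>p | p there: w5:T. ✓

{w0, w1, w3, w5, w6}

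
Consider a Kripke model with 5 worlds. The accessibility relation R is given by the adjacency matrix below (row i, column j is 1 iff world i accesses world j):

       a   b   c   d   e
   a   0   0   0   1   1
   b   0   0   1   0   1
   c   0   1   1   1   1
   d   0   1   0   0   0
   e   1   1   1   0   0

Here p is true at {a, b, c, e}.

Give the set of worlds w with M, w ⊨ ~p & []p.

a: ~p is F, []p is F. ✗
b: ~p is F, []p is T. ✗
c: ~p is F, []p is F. ✗
d: ~p is T, []p is T. ✓
e: ~p is F, []p is T. ✗

{d}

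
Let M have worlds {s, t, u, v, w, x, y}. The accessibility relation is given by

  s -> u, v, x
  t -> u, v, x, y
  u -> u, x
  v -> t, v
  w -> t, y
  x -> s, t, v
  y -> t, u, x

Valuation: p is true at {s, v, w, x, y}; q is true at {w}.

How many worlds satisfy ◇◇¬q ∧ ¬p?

2

s: ◇◇¬q is T, ¬p is F. ✗
t: ◇◇¬q is T, ¬p is T. ✓
u: ◇◇¬q is T, ¬p is T. ✓
v: ◇◇¬q is T, ¬p is F. ✗
w: ◇◇¬q is T, ¬p is F. ✗
x: ◇◇¬q is T, ¬p is F. ✗
y: ◇◇¬q is T, ¬p is F. ✗
Satisfying worlds: {t, u}.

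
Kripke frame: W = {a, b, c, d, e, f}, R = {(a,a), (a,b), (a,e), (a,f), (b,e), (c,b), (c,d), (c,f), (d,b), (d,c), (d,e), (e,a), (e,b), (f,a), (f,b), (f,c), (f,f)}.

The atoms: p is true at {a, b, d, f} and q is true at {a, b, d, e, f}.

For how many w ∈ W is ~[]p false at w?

a: []p is F. ✓
b: []p is F. ✓
c: []p is T. ✗
d: []p is F. ✓
e: []p is T. ✗
f: []p is F. ✓
Satisfying worlds: {a, b, d, f}.
So ~[]p fails at the other 2 worlds.

2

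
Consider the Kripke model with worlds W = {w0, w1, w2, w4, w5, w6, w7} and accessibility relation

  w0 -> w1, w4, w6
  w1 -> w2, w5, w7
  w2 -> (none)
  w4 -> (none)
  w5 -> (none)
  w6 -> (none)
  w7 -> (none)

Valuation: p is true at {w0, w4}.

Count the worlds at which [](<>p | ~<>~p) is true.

w0: successors {w1, w4, w6}; <>p | ~<>~p there: w1:F, w4:T, w6:T. ✗
w1: successors {w2, w5, w7}; <>p | ~<>~p there: w2:T, w5:T, w7:T. ✓
w2: no successors, so [](<>p | ~<>~p) holds vacuously. ✓
w4: no successors, so [](<>p | ~<>~p) holds vacuously. ✓
w5: no successors, so [](<>p | ~<>~p) holds vacuously. ✓
w6: no successors, so [](<>p | ~<>~p) holds vacuously. ✓
w7: no successors, so [](<>p | ~<>~p) holds vacuously. ✓
Satisfying worlds: {w1, w2, w4, w5, w6, w7}.

6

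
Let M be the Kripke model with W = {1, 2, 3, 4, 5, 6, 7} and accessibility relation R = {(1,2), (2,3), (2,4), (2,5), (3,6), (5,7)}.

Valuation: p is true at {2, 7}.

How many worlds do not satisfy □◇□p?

3

1: successors {2}; ◇□p there: 2:T. ✓
2: successors {3, 4, 5}; ◇□p there: 3:T, 4:F, 5:T. ✗
3: successors {6}; ◇□p there: 6:F. ✗
4: no successors, so □◇□p holds vacuously. ✓
5: successors {7}; ◇□p there: 7:F. ✗
6: no successors, so □◇□p holds vacuously. ✓
7: no successors, so □◇□p holds vacuously. ✓
Satisfying worlds: {1, 4, 6, 7}.
So □◇□p fails at the other 3 worlds.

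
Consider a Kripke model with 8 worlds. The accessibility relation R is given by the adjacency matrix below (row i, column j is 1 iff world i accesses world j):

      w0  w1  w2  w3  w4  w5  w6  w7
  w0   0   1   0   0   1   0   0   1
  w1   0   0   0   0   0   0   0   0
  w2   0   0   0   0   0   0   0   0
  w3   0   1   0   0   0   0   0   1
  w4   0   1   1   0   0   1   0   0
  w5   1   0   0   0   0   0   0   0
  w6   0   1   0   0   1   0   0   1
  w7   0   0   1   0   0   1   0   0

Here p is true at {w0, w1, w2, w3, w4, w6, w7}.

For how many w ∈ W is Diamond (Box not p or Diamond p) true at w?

6

w0: successors {w1, w4, w7}; Box not p or Diamond p there: w1:T, w4:T, w7:T. ✓
w1: no successors, so Diamond (Box not p or Diamond p) fails. ✗
w2: no successors, so Diamond (Box not p or Diamond p) fails. ✗
w3: successors {w1, w7}; Box not p or Diamond p there: w1:T, w7:T. ✓
w4: successors {w1, w2, w5}; Box not p or Diamond p there: w1:T, w2:T, w5:T. ✓
w5: successors {w0}; Box not p or Diamond p there: w0:T. ✓
w6: successors {w1, w4, w7}; Box not p or Diamond p there: w1:T, w4:T, w7:T. ✓
w7: successors {w2, w5}; Box not p or Diamond p there: w2:T, w5:T. ✓
Satisfying worlds: {w0, w3, w4, w5, w6, w7}.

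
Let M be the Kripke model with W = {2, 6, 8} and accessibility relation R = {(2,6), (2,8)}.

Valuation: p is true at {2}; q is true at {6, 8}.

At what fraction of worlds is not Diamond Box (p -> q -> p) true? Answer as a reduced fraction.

2: Diamond Box (p -> q -> p) is T. ✗
6: Diamond Box (p -> q -> p) is F. ✓
8: Diamond Box (p -> q -> p) is F. ✓
That's 2 of 3 worlds, so 2/3.

2/3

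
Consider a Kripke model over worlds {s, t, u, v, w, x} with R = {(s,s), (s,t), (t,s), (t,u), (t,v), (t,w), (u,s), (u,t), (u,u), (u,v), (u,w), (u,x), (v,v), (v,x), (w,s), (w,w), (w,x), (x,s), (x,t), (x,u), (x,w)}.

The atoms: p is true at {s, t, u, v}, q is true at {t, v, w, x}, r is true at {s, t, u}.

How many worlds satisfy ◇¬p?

s: successors {s, t}; ¬p there: s:F, t:F. ✗
t: successors {s, u, v, w}; ¬p there: s:F, u:F, v:F, w:T. ✓
u: successors {s, t, u, v, w, x}; ¬p there: s:F, t:F, u:F, v:F, w:T, x:T. ✓
v: successors {v, x}; ¬p there: v:F, x:T. ✓
w: successors {s, w, x}; ¬p there: s:F, w:T, x:T. ✓
x: successors {s, t, u, w}; ¬p there: s:F, t:F, u:F, w:T. ✓
Satisfying worlds: {t, u, v, w, x}.

5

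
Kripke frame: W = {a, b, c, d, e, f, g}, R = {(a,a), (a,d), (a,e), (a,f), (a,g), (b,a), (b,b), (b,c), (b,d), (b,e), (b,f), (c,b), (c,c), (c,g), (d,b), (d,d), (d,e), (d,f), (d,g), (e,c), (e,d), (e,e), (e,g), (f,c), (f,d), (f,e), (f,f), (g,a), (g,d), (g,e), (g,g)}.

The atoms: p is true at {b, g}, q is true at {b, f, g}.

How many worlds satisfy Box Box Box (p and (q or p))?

0

a: successors {a, d, e, f, g}; Box Box (p and (q or p)) there: a:F, d:F, e:F, f:F, g:F. ✗
b: successors {a, b, c, d, e, f}; Box Box (p and (q or p)) there: a:F, b:F, c:F, d:F, e:F, f:F. ✗
c: successors {b, c, g}; Box Box (p and (q or p)) there: b:F, c:F, g:F. ✗
d: successors {b, d, e, f, g}; Box Box (p and (q or p)) there: b:F, d:F, e:F, f:F, g:F. ✗
e: successors {c, d, e, g}; Box Box (p and (q or p)) there: c:F, d:F, e:F, g:F. ✗
f: successors {c, d, e, f}; Box Box (p and (q or p)) there: c:F, d:F, e:F, f:F. ✗
g: successors {a, d, e, g}; Box Box (p and (q or p)) there: a:F, d:F, e:F, g:F. ✗
Satisfying worlds: ∅.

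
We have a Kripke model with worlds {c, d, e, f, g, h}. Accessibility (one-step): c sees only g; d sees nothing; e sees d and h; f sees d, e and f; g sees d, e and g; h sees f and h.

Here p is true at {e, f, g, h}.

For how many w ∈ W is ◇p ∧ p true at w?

c: ◇p is T, p is F. ✗
d: ◇p is F, p is F. ✗
e: ◇p is T, p is T. ✓
f: ◇p is T, p is T. ✓
g: ◇p is T, p is T. ✓
h: ◇p is T, p is T. ✓
Satisfying worlds: {e, f, g, h}.

4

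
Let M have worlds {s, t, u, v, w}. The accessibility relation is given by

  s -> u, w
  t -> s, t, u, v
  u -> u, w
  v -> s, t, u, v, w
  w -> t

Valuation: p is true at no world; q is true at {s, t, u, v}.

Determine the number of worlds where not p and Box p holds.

0

s: not p is T, Box p is F. ✗
t: not p is T, Box p is F. ✗
u: not p is T, Box p is F. ✗
v: not p is T, Box p is F. ✗
w: not p is T, Box p is F. ✗
Satisfying worlds: ∅.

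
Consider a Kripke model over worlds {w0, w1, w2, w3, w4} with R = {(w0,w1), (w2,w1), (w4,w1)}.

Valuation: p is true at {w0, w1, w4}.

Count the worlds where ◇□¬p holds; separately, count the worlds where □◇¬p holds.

For ◇□¬p:
w0: successors {w1}; □¬p there: w1:T. ✓
w1: no successors, so ◇□¬p fails. ✗
w2: successors {w1}; □¬p there: w1:T. ✓
w3: no successors, so ◇□¬p fails. ✗
w4: successors {w1}; □¬p there: w1:T. ✓
— 3 worlds.
For □◇¬p:
w0: successors {w1}; ◇¬p there: w1:F. ✗
w1: no successors, so □◇¬p holds vacuously. ✓
w2: successors {w1}; ◇¬p there: w1:F. ✗
w3: no successors, so □◇¬p holds vacuously. ✓
w4: successors {w1}; ◇¬p there: w1:F. ✗
— 2 worlds.

3 and 2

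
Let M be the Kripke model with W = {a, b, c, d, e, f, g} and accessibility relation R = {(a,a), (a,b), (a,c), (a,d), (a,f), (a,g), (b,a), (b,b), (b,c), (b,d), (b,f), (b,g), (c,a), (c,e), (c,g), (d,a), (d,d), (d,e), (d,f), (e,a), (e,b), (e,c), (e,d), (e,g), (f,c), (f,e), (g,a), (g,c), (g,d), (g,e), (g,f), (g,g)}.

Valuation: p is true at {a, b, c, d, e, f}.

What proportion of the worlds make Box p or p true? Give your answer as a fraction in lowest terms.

6/7

a: Box p is F, p is T. ✓
b: Box p is F, p is T. ✓
c: Box p is F, p is T. ✓
d: Box p is T, p is T. ✓
e: Box p is F, p is T. ✓
f: Box p is T, p is T. ✓
g: Box p is F, p is F. ✗
That's 6 of 7 worlds, so 6/7.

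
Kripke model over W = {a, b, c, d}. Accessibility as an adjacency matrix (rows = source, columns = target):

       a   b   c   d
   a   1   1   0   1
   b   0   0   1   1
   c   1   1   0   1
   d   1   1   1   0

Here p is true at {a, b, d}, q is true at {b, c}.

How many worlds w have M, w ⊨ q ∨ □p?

3

a: q is F, □p is T. ✓
b: q is T, □p is F. ✓
c: q is T, □p is T. ✓
d: q is F, □p is F. ✗
Satisfying worlds: {a, b, c}.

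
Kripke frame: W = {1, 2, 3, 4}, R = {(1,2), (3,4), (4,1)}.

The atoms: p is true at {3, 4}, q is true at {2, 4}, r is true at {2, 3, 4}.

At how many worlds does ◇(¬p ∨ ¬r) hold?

1: successors {2}; ¬p ∨ ¬r there: 2:T. ✓
2: no successors, so ◇(¬p ∨ ¬r) fails. ✗
3: successors {4}; ¬p ∨ ¬r there: 4:F. ✗
4: successors {1}; ¬p ∨ ¬r there: 1:T. ✓
Satisfying worlds: {1, 4}.

2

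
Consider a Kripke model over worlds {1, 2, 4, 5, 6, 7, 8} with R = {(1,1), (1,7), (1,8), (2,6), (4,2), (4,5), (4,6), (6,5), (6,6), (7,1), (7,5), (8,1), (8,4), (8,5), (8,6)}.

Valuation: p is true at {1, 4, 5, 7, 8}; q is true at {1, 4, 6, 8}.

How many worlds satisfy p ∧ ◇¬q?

1: p is T, ◇¬q is T. ✓
2: p is F, ◇¬q is F. ✗
4: p is T, ◇¬q is T. ✓
5: p is T, ◇¬q is F. ✗
6: p is F, ◇¬q is T. ✗
7: p is T, ◇¬q is T. ✓
8: p is T, ◇¬q is T. ✓
Satisfying worlds: {1, 4, 7, 8}.

4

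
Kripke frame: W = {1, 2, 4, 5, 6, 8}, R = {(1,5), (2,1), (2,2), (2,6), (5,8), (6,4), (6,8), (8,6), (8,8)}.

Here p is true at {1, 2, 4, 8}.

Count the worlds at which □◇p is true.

4

1: successors {5}; ◇p there: 5:T. ✓
2: successors {1, 2, 6}; ◇p there: 1:F, 2:T, 6:T. ✗
4: no successors, so □◇p holds vacuously. ✓
5: successors {8}; ◇p there: 8:T. ✓
6: successors {4, 8}; ◇p there: 4:F, 8:T. ✗
8: successors {6, 8}; ◇p there: 6:T, 8:T. ✓
Satisfying worlds: {1, 4, 5, 8}.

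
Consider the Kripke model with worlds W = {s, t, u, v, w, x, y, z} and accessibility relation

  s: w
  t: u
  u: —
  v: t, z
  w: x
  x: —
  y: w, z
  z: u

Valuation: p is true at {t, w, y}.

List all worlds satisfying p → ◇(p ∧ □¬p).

{s, u, v, x, y, z}

s: p is F, ◇(p ∧ □¬p) is T. ✓
t: p is T, ◇(p ∧ □¬p) is F. ✗
u: p is F, ◇(p ∧ □¬p) is F. ✓
v: p is F, ◇(p ∧ □¬p) is T. ✓
w: p is T, ◇(p ∧ □¬p) is F. ✗
x: p is F, ◇(p ∧ □¬p) is F. ✓
y: p is T, ◇(p ∧ □¬p) is T. ✓
z: p is F, ◇(p ∧ □¬p) is F. ✓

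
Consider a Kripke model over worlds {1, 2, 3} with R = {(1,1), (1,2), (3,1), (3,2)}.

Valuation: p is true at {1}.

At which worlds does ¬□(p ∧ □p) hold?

{1, 3}

1: □(p ∧ □p) is F. ✓
2: □(p ∧ □p) is T. ✗
3: □(p ∧ □p) is F. ✓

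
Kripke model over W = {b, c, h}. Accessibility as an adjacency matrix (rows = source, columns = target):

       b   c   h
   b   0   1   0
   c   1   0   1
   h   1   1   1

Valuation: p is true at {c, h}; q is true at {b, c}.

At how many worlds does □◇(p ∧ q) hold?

1

b: successors {c}; ◇(p ∧ q) there: c:F. ✗
c: successors {b, h}; ◇(p ∧ q) there: b:T, h:T. ✓
h: successors {b, c, h}; ◇(p ∧ q) there: b:T, c:F, h:T. ✗
Satisfying worlds: {c}.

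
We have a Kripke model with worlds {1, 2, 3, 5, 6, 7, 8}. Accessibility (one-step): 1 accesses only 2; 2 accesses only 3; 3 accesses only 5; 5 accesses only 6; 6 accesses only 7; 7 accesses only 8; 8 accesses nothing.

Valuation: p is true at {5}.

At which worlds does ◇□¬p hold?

{1, 3, 5, 6, 7}

1: successors {2}; □¬p there: 2:T. ✓
2: successors {3}; □¬p there: 3:F. ✗
3: successors {5}; □¬p there: 5:T. ✓
5: successors {6}; □¬p there: 6:T. ✓
6: successors {7}; □¬p there: 7:T. ✓
7: successors {8}; □¬p there: 8:T. ✓
8: no successors, so ◇□¬p fails. ✗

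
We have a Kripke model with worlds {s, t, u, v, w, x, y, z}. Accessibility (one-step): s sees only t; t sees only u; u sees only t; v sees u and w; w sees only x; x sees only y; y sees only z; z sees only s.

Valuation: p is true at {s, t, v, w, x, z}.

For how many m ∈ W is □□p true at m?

s: successors {t}; □p there: t:F. ✗
t: successors {u}; □p there: u:T. ✓
u: successors {t}; □p there: t:F. ✗
v: successors {u, w}; □p there: u:T, w:T. ✓
w: successors {x}; □p there: x:F. ✗
x: successors {y}; □p there: y:T. ✓
y: successors {z}; □p there: z:T. ✓
z: successors {s}; □p there: s:T. ✓
Satisfying worlds: {t, v, x, y, z}.

5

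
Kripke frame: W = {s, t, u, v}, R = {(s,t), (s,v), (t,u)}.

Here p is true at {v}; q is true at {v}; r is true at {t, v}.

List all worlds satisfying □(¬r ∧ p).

s: successors {t, v}; ¬r ∧ p there: t:F, v:F. ✗
t: successors {u}; ¬r ∧ p there: u:F. ✗
u: no successors, so □(¬r ∧ p) holds vacuously. ✓
v: no successors, so □(¬r ∧ p) holds vacuously. ✓

{u, v}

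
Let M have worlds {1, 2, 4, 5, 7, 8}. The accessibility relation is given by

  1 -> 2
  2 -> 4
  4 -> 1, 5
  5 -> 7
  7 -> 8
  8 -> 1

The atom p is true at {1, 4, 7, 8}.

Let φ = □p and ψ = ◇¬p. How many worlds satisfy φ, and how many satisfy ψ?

4 and 2

For □p:
1: successors {2}; p there: 2:F. ✗
2: successors {4}; p there: 4:T. ✓
4: successors {1, 5}; p there: 1:T, 5:F. ✗
5: successors {7}; p there: 7:T. ✓
7: successors {8}; p there: 8:T. ✓
8: successors {1}; p there: 1:T. ✓
— 4 worlds.
For ◇¬p:
1: successors {2}; ¬p there: 2:T. ✓
2: successors {4}; ¬p there: 4:F. ✗
4: successors {1, 5}; ¬p there: 1:F, 5:T. ✓
5: successors {7}; ¬p there: 7:F. ✗
7: successors {8}; ¬p there: 8:F. ✗
8: successors {1}; ¬p there: 1:F. ✗
— 2 worlds.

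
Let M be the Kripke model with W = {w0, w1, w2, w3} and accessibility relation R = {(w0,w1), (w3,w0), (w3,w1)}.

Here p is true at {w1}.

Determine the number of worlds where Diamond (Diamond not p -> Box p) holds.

2

w0: successors {w1}; Diamond not p -> Box p there: w1:T. ✓
w1: no successors, so Diamond (Diamond not p -> Box p) fails. ✗
w2: no successors, so Diamond (Diamond not p -> Box p) fails. ✗
w3: successors {w0, w1}; Diamond not p -> Box p there: w0:T, w1:T. ✓
Satisfying worlds: {w0, w3}.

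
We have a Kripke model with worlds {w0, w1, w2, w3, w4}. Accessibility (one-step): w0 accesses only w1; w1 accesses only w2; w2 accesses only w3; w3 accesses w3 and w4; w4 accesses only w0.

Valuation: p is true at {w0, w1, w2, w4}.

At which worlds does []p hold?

w0: successors {w1}; p there: w1:T. ✓
w1: successors {w2}; p there: w2:T. ✓
w2: successors {w3}; p there: w3:F. ✗
w3: successors {w3, w4}; p there: w3:F, w4:T. ✗
w4: successors {w0}; p there: w0:T. ✓

{w0, w1, w4}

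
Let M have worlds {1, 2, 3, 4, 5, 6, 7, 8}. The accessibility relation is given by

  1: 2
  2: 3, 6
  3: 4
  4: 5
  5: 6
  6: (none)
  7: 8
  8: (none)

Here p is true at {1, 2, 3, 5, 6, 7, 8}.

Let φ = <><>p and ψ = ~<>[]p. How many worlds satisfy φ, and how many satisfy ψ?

For <><>p:
1: successors {2}; <>p there: 2:T. ✓
2: successors {3, 6}; <>p there: 3:F, 6:F. ✗
3: successors {4}; <>p there: 4:T. ✓
4: successors {5}; <>p there: 5:T. ✓
5: successors {6}; <>p there: 6:F. ✗
6: no successors, so <><>p fails. ✗
7: successors {8}; <>p there: 8:F. ✗
8: no successors, so <><>p fails. ✗
— 3 worlds.
For ~<>[]p:
1: <>[]p is T. ✗
2: <>[]p is T. ✗
3: <>[]p is T. ✗
4: <>[]p is T. ✗
5: <>[]p is T. ✗
6: <>[]p is F. ✓
7: <>[]p is T. ✗
8: <>[]p is F. ✓
— 2 worlds.

3 and 2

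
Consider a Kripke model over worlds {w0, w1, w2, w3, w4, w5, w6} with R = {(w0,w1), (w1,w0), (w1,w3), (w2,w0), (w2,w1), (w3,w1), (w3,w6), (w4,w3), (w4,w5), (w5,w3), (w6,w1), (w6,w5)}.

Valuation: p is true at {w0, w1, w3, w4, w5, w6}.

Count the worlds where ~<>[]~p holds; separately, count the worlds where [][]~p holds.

For ~<>[]~p:
w0: <>[]~p is F. ✓
w1: <>[]~p is F. ✓
w2: <>[]~p is F. ✓
w3: <>[]~p is F. ✓
w4: <>[]~p is F. ✓
w5: <>[]~p is F. ✓
w6: <>[]~p is F. ✓
— 7 worlds.
For [][]~p:
w0: successors {w1}; []~p there: w1:F. ✗
w1: successors {w0, w3}; []~p there: w0:F, w3:F. ✗
w2: successors {w0, w1}; []~p there: w0:F, w1:F. ✗
w3: successors {w1, w6}; []~p there: w1:F, w6:F. ✗
w4: successors {w3, w5}; []~p there: w3:F, w5:F. ✗
w5: successors {w3}; []~p there: w3:F. ✗
w6: successors {w1, w5}; []~p there: w1:F, w5:F. ✗
— 0 worlds.

7 and 0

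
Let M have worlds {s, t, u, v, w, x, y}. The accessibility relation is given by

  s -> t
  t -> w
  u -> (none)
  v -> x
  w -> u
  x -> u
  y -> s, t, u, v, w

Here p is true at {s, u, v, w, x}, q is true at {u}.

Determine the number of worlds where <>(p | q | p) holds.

5

s: successors {t}; p | q | p there: t:F. ✗
t: successors {w}; p | q | p there: w:T. ✓
u: no successors, so <>(p | q | p) fails. ✗
v: successors {x}; p | q | p there: x:T. ✓
w: successors {u}; p | q | p there: u:T. ✓
x: successors {u}; p | q | p there: u:T. ✓
y: successors {s, t, u, v, w}; p | q | p there: s:T, t:F, u:T, v:T, w:T. ✓
Satisfying worlds: {t, v, w, x, y}.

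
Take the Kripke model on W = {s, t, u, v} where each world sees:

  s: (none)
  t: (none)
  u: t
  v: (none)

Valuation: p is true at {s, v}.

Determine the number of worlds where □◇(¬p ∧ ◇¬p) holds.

s: no successors, so □◇(¬p ∧ ◇¬p) holds vacuously. ✓
t: no successors, so □◇(¬p ∧ ◇¬p) holds vacuously. ✓
u: successors {t}; ◇(¬p ∧ ◇¬p) there: t:F. ✗
v: no successors, so □◇(¬p ∧ ◇¬p) holds vacuously. ✓
Satisfying worlds: {s, t, v}.

3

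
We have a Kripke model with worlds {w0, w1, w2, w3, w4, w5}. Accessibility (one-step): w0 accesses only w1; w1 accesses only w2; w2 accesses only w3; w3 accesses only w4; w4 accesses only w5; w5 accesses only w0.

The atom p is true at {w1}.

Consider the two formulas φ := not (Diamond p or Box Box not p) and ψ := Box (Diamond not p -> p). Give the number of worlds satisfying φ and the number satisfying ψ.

For not (Diamond p or Box Box not p):
w0: Diamond p or Box Box not p is T. ✗
w1: Diamond p or Box Box not p is T. ✗
w2: Diamond p or Box Box not p is T. ✗
w3: Diamond p or Box Box not p is T. ✗
w4: Diamond p or Box Box not p is T. ✗
w5: Diamond p or Box Box not p is F. ✓
— 1 world.
For Box (Diamond not p -> p):
w0: successors {w1}; Diamond not p -> p there: w1:T. ✓
w1: successors {w2}; Diamond not p -> p there: w2:F. ✗
w2: successors {w3}; Diamond not p -> p there: w3:F. ✗
w3: successors {w4}; Diamond not p -> p there: w4:F. ✗
w4: successors {w5}; Diamond not p -> p there: w5:F. ✗
w5: successors {w0}; Diamond not p -> p there: w0:T. ✓
— 2 worlds.

1 and 2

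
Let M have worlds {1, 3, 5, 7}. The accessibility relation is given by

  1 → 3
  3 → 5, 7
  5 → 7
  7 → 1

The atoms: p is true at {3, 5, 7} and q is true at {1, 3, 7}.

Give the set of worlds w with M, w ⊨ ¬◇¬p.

{1, 3, 5}

1: ◇¬p is F. ✓
3: ◇¬p is F. ✓
5: ◇¬p is F. ✓
7: ◇¬p is T. ✗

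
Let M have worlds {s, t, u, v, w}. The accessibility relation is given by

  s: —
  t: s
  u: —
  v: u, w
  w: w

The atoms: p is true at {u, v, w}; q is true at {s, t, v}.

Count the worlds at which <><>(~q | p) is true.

2

s: no successors, so <><>(~q | p) fails. ✗
t: successors {s}; <>(~q | p) there: s:F. ✗
u: no successors, so <><>(~q | p) fails. ✗
v: successors {u, w}; <>(~q | p) there: u:F, w:T. ✓
w: successors {w}; <>(~q | p) there: w:T. ✓
Satisfying worlds: {v, w}.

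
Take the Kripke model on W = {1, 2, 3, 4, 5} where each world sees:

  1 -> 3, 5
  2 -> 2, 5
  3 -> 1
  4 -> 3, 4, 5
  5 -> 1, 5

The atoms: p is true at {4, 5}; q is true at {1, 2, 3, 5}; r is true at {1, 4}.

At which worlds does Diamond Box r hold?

{1, 4}

1: successors {3, 5}; Box r there: 3:T, 5:F. ✓
2: successors {2, 5}; Box r there: 2:F, 5:F. ✗
3: successors {1}; Box r there: 1:F. ✗
4: successors {3, 4, 5}; Box r there: 3:T, 4:F, 5:F. ✓
5: successors {1, 5}; Box r there: 1:F, 5:F. ✗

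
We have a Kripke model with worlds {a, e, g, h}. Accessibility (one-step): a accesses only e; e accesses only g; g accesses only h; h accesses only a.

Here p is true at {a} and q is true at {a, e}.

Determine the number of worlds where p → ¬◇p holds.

a: p is T, ¬◇p is T. ✓
e: p is F, ¬◇p is T. ✓
g: p is F, ¬◇p is T. ✓
h: p is F, ¬◇p is F. ✓
Satisfying worlds: {a, e, g, h}.

4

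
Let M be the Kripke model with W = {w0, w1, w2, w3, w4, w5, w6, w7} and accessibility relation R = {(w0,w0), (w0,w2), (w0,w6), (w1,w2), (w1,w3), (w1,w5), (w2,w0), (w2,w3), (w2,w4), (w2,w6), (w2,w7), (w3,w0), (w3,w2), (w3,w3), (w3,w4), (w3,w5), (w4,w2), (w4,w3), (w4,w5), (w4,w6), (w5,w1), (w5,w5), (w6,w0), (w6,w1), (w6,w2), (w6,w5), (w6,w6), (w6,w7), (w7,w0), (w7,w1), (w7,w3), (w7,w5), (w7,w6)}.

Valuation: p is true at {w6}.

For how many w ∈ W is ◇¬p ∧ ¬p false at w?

1

w0: ◇¬p is T, ¬p is T. ✓
w1: ◇¬p is T, ¬p is T. ✓
w2: ◇¬p is T, ¬p is T. ✓
w3: ◇¬p is T, ¬p is T. ✓
w4: ◇¬p is T, ¬p is T. ✓
w5: ◇¬p is T, ¬p is T. ✓
w6: ◇¬p is T, ¬p is F. ✗
w7: ◇¬p is T, ¬p is T. ✓
Satisfying worlds: {w0, w1, w2, w3, w4, w5, w7}.
So ◇¬p ∧ ¬p fails at the other 1 world.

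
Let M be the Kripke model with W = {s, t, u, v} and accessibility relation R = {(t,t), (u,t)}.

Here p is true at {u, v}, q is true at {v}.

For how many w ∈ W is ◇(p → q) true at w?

s: no successors, so ◇(p → q) fails. ✗
t: successors {t}; p → q there: t:T. ✓
u: successors {t}; p → q there: t:T. ✓
v: no successors, so ◇(p → q) fails. ✗
Satisfying worlds: {t, u}.

2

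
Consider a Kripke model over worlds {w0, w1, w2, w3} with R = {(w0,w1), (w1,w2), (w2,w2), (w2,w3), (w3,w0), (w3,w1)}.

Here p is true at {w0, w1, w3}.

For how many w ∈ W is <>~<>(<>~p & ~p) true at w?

w0: successors {w1}; ~<>(<>~p & ~p) there: w1:F. ✗
w1: successors {w2}; ~<>(<>~p & ~p) there: w2:F. ✗
w2: successors {w2, w3}; ~<>(<>~p & ~p) there: w2:F, w3:T. ✓
w3: successors {w0, w1}; ~<>(<>~p & ~p) there: w0:T, w1:F. ✓
Satisfying worlds: {w2, w3}.

2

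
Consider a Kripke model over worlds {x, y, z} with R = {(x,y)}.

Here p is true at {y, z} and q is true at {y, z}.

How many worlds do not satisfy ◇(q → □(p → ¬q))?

x: successors {y}; q → □(p → ¬q) there: y:T. ✓
y: no successors, so ◇(q → □(p → ¬q)) fails. ✗
z: no successors, so ◇(q → □(p → ¬q)) fails. ✗
Satisfying worlds: {x}.
So ◇(q → □(p → ¬q)) fails at the other 2 worlds.

2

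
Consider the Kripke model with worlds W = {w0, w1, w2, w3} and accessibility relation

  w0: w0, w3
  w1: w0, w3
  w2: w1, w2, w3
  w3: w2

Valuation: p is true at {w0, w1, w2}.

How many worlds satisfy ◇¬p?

3

w0: successors {w0, w3}; ¬p there: w0:F, w3:T. ✓
w1: successors {w0, w3}; ¬p there: w0:F, w3:T. ✓
w2: successors {w1, w2, w3}; ¬p there: w1:F, w2:F, w3:T. ✓
w3: successors {w2}; ¬p there: w2:F. ✗
Satisfying worlds: {w0, w1, w2}.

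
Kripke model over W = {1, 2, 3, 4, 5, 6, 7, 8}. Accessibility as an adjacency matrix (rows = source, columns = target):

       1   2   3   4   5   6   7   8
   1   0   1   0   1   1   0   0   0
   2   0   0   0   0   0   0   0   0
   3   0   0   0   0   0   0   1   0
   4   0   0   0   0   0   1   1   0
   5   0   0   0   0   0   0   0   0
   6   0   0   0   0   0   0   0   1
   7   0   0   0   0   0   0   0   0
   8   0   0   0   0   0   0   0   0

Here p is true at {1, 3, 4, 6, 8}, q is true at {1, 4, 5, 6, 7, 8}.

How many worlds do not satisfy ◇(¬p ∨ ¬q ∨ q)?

4

1: successors {2, 4, 5}; ¬p ∨ ¬q ∨ q there: 2:T, 4:T, 5:T. ✓
2: no successors, so ◇(¬p ∨ ¬q ∨ q) fails. ✗
3: successors {7}; ¬p ∨ ¬q ∨ q there: 7:T. ✓
4: successors {6, 7}; ¬p ∨ ¬q ∨ q there: 6:T, 7:T. ✓
5: no successors, so ◇(¬p ∨ ¬q ∨ q) fails. ✗
6: successors {8}; ¬p ∨ ¬q ∨ q there: 8:T. ✓
7: no successors, so ◇(¬p ∨ ¬q ∨ q) fails. ✗
8: no successors, so ◇(¬p ∨ ¬q ∨ q) fails. ✗
Satisfying worlds: {1, 3, 4, 6}.
So ◇(¬p ∨ ¬q ∨ q) fails at the other 4 worlds.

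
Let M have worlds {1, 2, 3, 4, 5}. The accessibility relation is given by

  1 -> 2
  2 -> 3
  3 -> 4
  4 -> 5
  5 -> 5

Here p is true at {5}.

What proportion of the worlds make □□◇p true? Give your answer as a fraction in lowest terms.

1: successors {2}; □◇p there: 2:F. ✗
2: successors {3}; □◇p there: 3:T. ✓
3: successors {4}; □◇p there: 4:T. ✓
4: successors {5}; □◇p there: 5:T. ✓
5: successors {5}; □◇p there: 5:T. ✓
That's 4 of 5 worlds, so 4/5.

4/5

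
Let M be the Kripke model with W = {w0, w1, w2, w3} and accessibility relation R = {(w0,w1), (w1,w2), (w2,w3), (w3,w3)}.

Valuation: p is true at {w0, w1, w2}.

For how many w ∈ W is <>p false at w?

2

w0: successors {w1}; p there: w1:T. ✓
w1: successors {w2}; p there: w2:T. ✓
w2: successors {w3}; p there: w3:F. ✗
w3: successors {w3}; p there: w3:F. ✗
Satisfying worlds: {w0, w1}.
So <>p fails at the other 2 worlds.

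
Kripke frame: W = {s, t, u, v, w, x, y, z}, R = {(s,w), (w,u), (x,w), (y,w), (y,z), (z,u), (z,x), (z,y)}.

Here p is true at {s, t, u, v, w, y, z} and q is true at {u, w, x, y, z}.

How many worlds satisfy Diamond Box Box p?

s: successors {w}; Box Box p there: w:T. ✓
t: no successors, so Diamond Box Box p fails. ✗
u: no successors, so Diamond Box Box p fails. ✗
v: no successors, so Diamond Box Box p fails. ✗
w: successors {u}; Box Box p there: u:T. ✓
x: successors {w}; Box Box p there: w:T. ✓
y: successors {w, z}; Box Box p there: w:T, z:T. ✓
z: successors {u, x, y}; Box Box p there: u:T, x:T, y:F. ✓
Satisfying worlds: {s, w, x, y, z}.

5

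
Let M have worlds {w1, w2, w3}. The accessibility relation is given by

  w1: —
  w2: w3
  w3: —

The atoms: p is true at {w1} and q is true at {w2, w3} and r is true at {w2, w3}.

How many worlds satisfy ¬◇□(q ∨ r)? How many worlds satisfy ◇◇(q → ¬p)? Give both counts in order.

For ¬◇□(q ∨ r):
w1: ◇□(q ∨ r) is F. ✓
w2: ◇□(q ∨ r) is T. ✗
w3: ◇□(q ∨ r) is F. ✓
— 2 worlds.
For ◇◇(q → ¬p):
w1: no successors, so ◇◇(q → ¬p) fails. ✗
w2: successors {w3}; ◇(q → ¬p) there: w3:F. ✗
w3: no successors, so ◇◇(q → ¬p) fails. ✗
— 0 worlds.

2 and 0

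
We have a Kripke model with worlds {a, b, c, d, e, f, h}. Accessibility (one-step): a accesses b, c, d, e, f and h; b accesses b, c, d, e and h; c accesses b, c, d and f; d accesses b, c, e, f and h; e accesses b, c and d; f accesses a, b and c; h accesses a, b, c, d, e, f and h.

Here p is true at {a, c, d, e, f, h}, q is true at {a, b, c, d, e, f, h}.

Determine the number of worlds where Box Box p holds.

a: successors {b, c, d, e, f, h}; Box p there: b:F, c:F, d:F, e:F, f:F, h:F. ✗
b: successors {b, c, d, e, h}; Box p there: b:F, c:F, d:F, e:F, h:F. ✗
c: successors {b, c, d, f}; Box p there: b:F, c:F, d:F, f:F. ✗
d: successors {b, c, e, f, h}; Box p there: b:F, c:F, e:F, f:F, h:F. ✗
e: successors {b, c, d}; Box p there: b:F, c:F, d:F. ✗
f: successors {a, b, c}; Box p there: a:F, b:F, c:F. ✗
h: successors {a, b, c, d, e, f, h}; Box p there: a:F, b:F, c:F, d:F, e:F, f:F, h:F. ✗
Satisfying worlds: ∅.

0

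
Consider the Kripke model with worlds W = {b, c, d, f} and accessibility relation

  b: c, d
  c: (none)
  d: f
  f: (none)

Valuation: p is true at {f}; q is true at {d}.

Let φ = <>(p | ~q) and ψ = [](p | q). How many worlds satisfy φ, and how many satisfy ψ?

For <>(p | ~q):
b: successors {c, d}; p | ~q there: c:T, d:F. ✓
c: no successors, so <>(p | ~q) fails. ✗
d: successors {f}; p | ~q there: f:T. ✓
f: no successors, so <>(p | ~q) fails. ✗
— 2 worlds.
For [](p | q):
b: successors {c, d}; p | q there: c:F, d:T. ✗
c: no successors, so [](p | q) holds vacuously. ✓
d: successors {f}; p | q there: f:T. ✓
f: no successors, so [](p | q) holds vacuously. ✓
— 3 worlds.

2 and 3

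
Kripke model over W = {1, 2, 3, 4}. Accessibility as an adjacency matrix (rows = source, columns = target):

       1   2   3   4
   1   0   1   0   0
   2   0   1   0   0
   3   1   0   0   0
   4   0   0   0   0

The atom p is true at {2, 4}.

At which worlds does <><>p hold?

{1, 2, 3}

1: successors {2}; <>p there: 2:T. ✓
2: successors {2}; <>p there: 2:T. ✓
3: successors {1}; <>p there: 1:T. ✓
4: no successors, so <><>p fails. ✗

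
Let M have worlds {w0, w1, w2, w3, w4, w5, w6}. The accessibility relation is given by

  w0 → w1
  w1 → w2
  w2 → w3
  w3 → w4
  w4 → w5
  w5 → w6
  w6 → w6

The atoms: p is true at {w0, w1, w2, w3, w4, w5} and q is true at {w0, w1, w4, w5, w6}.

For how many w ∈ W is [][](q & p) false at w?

5

w0: successors {w1}; [](q & p) there: w1:F. ✗
w1: successors {w2}; [](q & p) there: w2:F. ✗
w2: successors {w3}; [](q & p) there: w3:T. ✓
w3: successors {w4}; [](q & p) there: w4:T. ✓
w4: successors {w5}; [](q & p) there: w5:F. ✗
w5: successors {w6}; [](q & p) there: w6:F. ✗
w6: successors {w6}; [](q & p) there: w6:F. ✗
Satisfying worlds: {w2, w3}.
So [][](q & p) fails at the other 5 worlds.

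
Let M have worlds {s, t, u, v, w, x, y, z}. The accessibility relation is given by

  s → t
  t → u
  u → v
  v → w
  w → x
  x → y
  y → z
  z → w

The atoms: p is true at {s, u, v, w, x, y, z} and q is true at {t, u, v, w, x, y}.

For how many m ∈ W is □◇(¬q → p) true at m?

8

s: successors {t}; ◇(¬q → p) there: t:T. ✓
t: successors {u}; ◇(¬q → p) there: u:T. ✓
u: successors {v}; ◇(¬q → p) there: v:T. ✓
v: successors {w}; ◇(¬q → p) there: w:T. ✓
w: successors {x}; ◇(¬q → p) there: x:T. ✓
x: successors {y}; ◇(¬q → p) there: y:T. ✓
y: successors {z}; ◇(¬q → p) there: z:T. ✓
z: successors {w}; ◇(¬q → p) there: w:T. ✓
Satisfying worlds: {s, t, u, v, w, x, y, z}.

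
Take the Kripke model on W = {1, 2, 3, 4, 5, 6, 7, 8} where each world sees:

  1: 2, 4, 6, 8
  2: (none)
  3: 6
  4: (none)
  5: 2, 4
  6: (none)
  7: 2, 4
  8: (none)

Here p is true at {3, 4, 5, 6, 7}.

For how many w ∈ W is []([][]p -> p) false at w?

3

1: successors {2, 4, 6, 8}; [][]p -> p there: 2:F, 4:T, 6:T, 8:F. ✗
2: no successors, so []([][]p -> p) holds vacuously. ✓
3: successors {6}; [][]p -> p there: 6:T. ✓
4: no successors, so []([][]p -> p) holds vacuously. ✓
5: successors {2, 4}; [][]p -> p there: 2:F, 4:T. ✗
6: no successors, so []([][]p -> p) holds vacuously. ✓
7: successors {2, 4}; [][]p -> p there: 2:F, 4:T. ✗
8: no successors, so []([][]p -> p) holds vacuously. ✓
Satisfying worlds: {2, 3, 4, 6, 8}.
So []([][]p -> p) fails at the other 3 worlds.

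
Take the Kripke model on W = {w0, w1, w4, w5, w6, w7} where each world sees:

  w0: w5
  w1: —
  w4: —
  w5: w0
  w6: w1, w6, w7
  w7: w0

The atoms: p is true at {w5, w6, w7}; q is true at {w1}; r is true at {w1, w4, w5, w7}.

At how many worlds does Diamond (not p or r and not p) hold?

w0: successors {w5}; not p or r and not p there: w5:F. ✗
w1: no successors, so Diamond (not p or r and not p) fails. ✗
w4: no successors, so Diamond (not p or r and not p) fails. ✗
w5: successors {w0}; not p or r and not p there: w0:T. ✓
w6: successors {w1, w6, w7}; not p or r and not p there: w1:T, w6:F, w7:F. ✓
w7: successors {w0}; not p or r and not p there: w0:T. ✓
Satisfying worlds: {w5, w6, w7}.

3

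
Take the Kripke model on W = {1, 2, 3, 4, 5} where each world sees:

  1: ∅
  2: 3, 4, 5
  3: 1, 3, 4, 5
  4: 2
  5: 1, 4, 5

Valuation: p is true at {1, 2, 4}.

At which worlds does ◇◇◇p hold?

{2, 3, 4, 5}

1: no successors, so ◇◇◇p fails. ✗
2: successors {3, 4, 5}; ◇◇p there: 3:T, 4:T, 5:T. ✓
3: successors {1, 3, 4, 5}; ◇◇p there: 1:F, 3:T, 4:T, 5:T. ✓
4: successors {2}; ◇◇p there: 2:T. ✓
5: successors {1, 4, 5}; ◇◇p there: 1:F, 4:T, 5:T. ✓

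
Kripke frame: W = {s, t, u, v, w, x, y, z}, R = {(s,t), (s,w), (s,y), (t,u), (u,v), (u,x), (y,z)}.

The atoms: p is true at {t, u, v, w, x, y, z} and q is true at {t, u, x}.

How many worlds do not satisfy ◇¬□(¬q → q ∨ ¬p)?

s: successors {t, w, y}; ¬□(¬q → q ∨ ¬p) there: t:F, w:F, y:T. ✓
t: successors {u}; ¬□(¬q → q ∨ ¬p) there: u:T. ✓
u: successors {v, x}; ¬□(¬q → q ∨ ¬p) there: v:F, x:F. ✗
v: no successors, so ◇¬□(¬q → q ∨ ¬p) fails. ✗
w: no successors, so ◇¬□(¬q → q ∨ ¬p) fails. ✗
x: no successors, so ◇¬□(¬q → q ∨ ¬p) fails. ✗
y: successors {z}; ¬□(¬q → q ∨ ¬p) there: z:F. ✗
z: no successors, so ◇¬□(¬q → q ∨ ¬p) fails. ✗
Satisfying worlds: {s, t}.
So ◇¬□(¬q → q ∨ ¬p) fails at the other 6 worlds.

6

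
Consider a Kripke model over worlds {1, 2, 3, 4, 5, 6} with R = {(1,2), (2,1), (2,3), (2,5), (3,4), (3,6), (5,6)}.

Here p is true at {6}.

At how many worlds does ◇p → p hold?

1: ◇p is F, p is F. ✓
2: ◇p is F, p is F. ✓
3: ◇p is T, p is F. ✗
4: ◇p is F, p is F. ✓
5: ◇p is T, p is F. ✗
6: ◇p is F, p is T. ✓
Satisfying worlds: {1, 2, 4, 6}.

4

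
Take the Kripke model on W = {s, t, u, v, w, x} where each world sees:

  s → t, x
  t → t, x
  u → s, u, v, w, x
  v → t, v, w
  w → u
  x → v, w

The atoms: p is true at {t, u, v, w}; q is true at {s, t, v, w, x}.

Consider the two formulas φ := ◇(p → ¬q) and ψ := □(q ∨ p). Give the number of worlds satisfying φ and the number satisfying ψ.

For ◇(p → ¬q):
s: successors {t, x}; p → ¬q there: t:F, x:T. ✓
t: successors {t, x}; p → ¬q there: t:F, x:T. ✓
u: successors {s, u, v, w, x}; p → ¬q there: s:T, u:T, v:F, w:F, x:T. ✓
v: successors {t, v, w}; p → ¬q there: t:F, v:F, w:F. ✗
w: successors {u}; p → ¬q there: u:T. ✓
x: successors {v, w}; p → ¬q there: v:F, w:F. ✗
— 4 worlds.
For □(q ∨ p):
s: successors {t, x}; q ∨ p there: t:T, x:T. ✓
t: successors {t, x}; q ∨ p there: t:T, x:T. ✓
u: successors {s, u, v, w, x}; q ∨ p there: s:T, u:T, v:T, w:T, x:T. ✓
v: successors {t, v, w}; q ∨ p there: t:T, v:T, w:T. ✓
w: successors {u}; q ∨ p there: u:T. ✓
x: successors {v, w}; q ∨ p there: v:T, w:T. ✓
— 6 worlds.

4 and 6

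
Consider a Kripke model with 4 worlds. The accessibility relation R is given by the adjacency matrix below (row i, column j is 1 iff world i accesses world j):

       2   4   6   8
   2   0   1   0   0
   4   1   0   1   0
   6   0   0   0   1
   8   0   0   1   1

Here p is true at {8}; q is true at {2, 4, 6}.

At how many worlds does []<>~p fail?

2

2: successors {4}; <>~p there: 4:T. ✓
4: successors {2, 6}; <>~p there: 2:T, 6:F. ✗
6: successors {8}; <>~p there: 8:T. ✓
8: successors {6, 8}; <>~p there: 6:F, 8:T. ✗
Satisfying worlds: {2, 6}.
So []<>~p fails at the other 2 worlds.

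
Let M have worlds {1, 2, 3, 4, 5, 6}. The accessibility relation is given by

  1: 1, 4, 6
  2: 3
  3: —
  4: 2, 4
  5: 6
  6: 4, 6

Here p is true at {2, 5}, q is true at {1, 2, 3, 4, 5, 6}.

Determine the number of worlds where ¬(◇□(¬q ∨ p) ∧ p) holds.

5

1: ◇□(¬q ∨ p) ∧ p is F. ✓
2: ◇□(¬q ∨ p) ∧ p is T. ✗
3: ◇□(¬q ∨ p) ∧ p is F. ✓
4: ◇□(¬q ∨ p) ∧ p is F. ✓
5: ◇□(¬q ∨ p) ∧ p is F. ✓
6: ◇□(¬q ∨ p) ∧ p is F. ✓
Satisfying worlds: {1, 3, 4, 5, 6}.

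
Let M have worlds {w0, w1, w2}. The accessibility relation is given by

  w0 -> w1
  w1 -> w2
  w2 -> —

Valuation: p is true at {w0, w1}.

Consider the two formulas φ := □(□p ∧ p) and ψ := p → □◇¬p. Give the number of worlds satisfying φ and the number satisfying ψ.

1 and 2

For □(□p ∧ p):
w0: successors {w1}; □p ∧ p there: w1:F. ✗
w1: successors {w2}; □p ∧ p there: w2:F. ✗
w2: no successors, so □(□p ∧ p) holds vacuously. ✓
— 1 world.
For p → □◇¬p:
w0: p is T, □◇¬p is T. ✓
w1: p is T, □◇¬p is F. ✗
w2: p is F, □◇¬p is T. ✓
— 2 worlds.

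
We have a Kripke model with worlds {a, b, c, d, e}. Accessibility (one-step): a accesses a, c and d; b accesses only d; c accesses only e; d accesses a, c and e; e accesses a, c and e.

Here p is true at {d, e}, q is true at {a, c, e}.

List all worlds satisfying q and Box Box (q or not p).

a: q is T, Box Box (q or not p) is F. ✗
b: q is F, Box Box (q or not p) is T. ✗
c: q is T, Box Box (q or not p) is T. ✓
d: q is F, Box Box (q or not p) is F. ✗
e: q is T, Box Box (q or not p) is F. ✗

{c}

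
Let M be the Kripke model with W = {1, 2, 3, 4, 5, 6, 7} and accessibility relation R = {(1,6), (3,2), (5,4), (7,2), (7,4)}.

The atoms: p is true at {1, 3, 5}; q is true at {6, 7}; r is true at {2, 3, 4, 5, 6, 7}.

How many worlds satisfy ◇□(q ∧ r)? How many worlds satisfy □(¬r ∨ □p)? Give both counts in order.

4 and 7

For ◇□(q ∧ r):
1: successors {6}; □(q ∧ r) there: 6:T. ✓
2: no successors, so ◇□(q ∧ r) fails. ✗
3: successors {2}; □(q ∧ r) there: 2:T. ✓
4: no successors, so ◇□(q ∧ r) fails. ✗
5: successors {4}; □(q ∧ r) there: 4:T. ✓
6: no successors, so ◇□(q ∧ r) fails. ✗
7: successors {2, 4}; □(q ∧ r) there: 2:T, 4:T. ✓
— 4 worlds.
For □(¬r ∨ □p):
1: successors {6}; ¬r ∨ □p there: 6:T. ✓
2: no successors, so □(¬r ∨ □p) holds vacuously. ✓
3: successors {2}; ¬r ∨ □p there: 2:T. ✓
4: no successors, so □(¬r ∨ □p) holds vacuously. ✓
5: successors {4}; ¬r ∨ □p there: 4:T. ✓
6: no successors, so □(¬r ∨ □p) holds vacuously. ✓
7: successors {2, 4}; ¬r ∨ □p there: 2:T, 4:T. ✓
— 7 worlds.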